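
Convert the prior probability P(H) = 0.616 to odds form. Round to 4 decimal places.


P(not H) = 1 - 0.616 = 0.384
Odds = 0.616 / 0.384 = 1.6042

1.6042


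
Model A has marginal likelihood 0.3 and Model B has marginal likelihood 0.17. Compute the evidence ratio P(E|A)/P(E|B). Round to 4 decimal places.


Evidence ratio = P(E|A) / P(E|B)
= 0.3 / 0.17
= 1.7647

1.7647


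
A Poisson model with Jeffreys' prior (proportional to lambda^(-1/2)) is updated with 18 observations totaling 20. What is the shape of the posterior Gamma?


Posterior = Gamma(0.5 + S, n)
= Gamma(0.5 + 20, 18)
Posterior shape = 0.5 + S = 0.5 + 20 = 20.5

20.5


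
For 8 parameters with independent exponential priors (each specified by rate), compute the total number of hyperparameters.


A exponential prior has 1 hyperparameter per parameter.
Total = 8 * 1 = 8

8


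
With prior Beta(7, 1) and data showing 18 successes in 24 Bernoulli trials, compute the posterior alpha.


Conjugate update: alpha_posterior = alpha_prior + k
= 7 + 18 = 25

25


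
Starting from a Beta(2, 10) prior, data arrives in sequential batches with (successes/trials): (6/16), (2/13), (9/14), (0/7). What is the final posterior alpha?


In sequential Bayesian updating, we sum all successes.
Total successes = 17
Final alpha = 2 + 17 = 19

19


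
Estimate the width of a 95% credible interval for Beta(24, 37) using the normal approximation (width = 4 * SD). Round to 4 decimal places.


For Beta(a,b): Var = ab/((a+b)^2(a+b+1))
Var = 0.0038, SD = 0.062
Approximate 95% CI width = 4 * 0.062 = 0.2482

0.2482


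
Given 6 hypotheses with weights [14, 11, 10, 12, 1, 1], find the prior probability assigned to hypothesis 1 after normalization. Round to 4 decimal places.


To normalize, divide each weight by the sum of all weights.
Sum = 49
Prior(H1) = 14/49 = 0.2857

0.2857


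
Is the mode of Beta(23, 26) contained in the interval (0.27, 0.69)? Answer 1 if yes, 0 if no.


Mode = (a-1)/(a+b-2) = 22/47 = 0.4681
Interval: (0.27, 0.69)
Contains mode? 1

1


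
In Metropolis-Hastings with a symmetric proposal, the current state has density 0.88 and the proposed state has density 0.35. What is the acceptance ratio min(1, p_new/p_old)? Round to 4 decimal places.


Ratio = p_new / p_old = 0.35 / 0.88 = 0.3977
Acceptance = min(1, 0.3977) = 0.3977

0.3977


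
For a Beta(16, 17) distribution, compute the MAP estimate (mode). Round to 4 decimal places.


MAP = mode = (a-1)/(a+b-2)
= (16-1)/(16+17-2)
= 15/31 = 0.4839

0.4839


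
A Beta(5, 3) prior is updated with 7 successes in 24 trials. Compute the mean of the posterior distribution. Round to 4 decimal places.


After update: Beta(12, 20)
Mean = 12 / (12 + 20) = 12 / 32
= 0.375

0.375


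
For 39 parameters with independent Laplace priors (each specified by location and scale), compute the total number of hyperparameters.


A Laplace prior has 2 hyperparameters per parameter.
Total = 39 * 2 = 78

78


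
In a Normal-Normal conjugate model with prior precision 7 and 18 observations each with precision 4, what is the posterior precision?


Posterior precision = prior precision + n * observation precision
= 7 + 18 * 4
= 7 + 72 = 79

79


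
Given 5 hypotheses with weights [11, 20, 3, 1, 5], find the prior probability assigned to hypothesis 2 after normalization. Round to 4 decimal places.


To normalize, divide each weight by the sum of all weights.
Sum = 40
Prior(H2) = 20/40 = 0.5

0.5


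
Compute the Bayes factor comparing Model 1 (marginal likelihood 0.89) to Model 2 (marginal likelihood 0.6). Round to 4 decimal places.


BF12 = marginal likelihood of M1 / marginal likelihood of M2
= 0.89/0.6
= 1.4833

1.4833


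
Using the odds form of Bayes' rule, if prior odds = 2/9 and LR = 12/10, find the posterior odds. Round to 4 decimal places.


Bayes' rule in odds form: posterior odds = prior odds * LR
= (2 * 12) / (9 * 10)
= 24/90 = 0.2667

0.2667


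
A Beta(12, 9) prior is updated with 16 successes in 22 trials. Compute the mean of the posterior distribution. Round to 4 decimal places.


After update: Beta(28, 15)
Mean = 28 / (28 + 15) = 28 / 43
= 0.6512

0.6512


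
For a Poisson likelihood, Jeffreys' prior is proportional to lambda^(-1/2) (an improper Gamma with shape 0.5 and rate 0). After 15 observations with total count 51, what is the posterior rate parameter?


Jeffreys' prior for Poisson is proportional to lambda^(-1/2).
Posterior is Gamma(0.5 + S, 0 + n) = Gamma(0.5 + 51, 15).
Posterior rate = 0 + n = 15

15.0


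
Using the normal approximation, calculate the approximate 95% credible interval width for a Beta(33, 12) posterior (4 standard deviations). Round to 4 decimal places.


Var(Beta) = 33*12/(45^2 * 46) = 0.0043
SD = 0.0652
Width ~ 4*SD = 0.2608

0.2608


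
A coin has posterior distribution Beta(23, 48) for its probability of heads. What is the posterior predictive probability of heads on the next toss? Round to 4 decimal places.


Posterior predictive = E[theta] = alpha/(alpha+beta)
= 23/71
= 0.3239

0.3239


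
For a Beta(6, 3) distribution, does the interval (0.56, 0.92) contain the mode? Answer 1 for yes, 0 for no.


Mode of Beta(a,b) = (a-1)/(a+b-2)
= (6-1)/(6+3-2) = 0.7143
Check: 0.56 <= 0.7143 <= 0.92?
Result: 1

1


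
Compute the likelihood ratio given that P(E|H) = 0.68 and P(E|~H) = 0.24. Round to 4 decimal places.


LR = P(E|H) / P(E|~H)
= 0.68 / 0.24 = 2.8333

2.8333


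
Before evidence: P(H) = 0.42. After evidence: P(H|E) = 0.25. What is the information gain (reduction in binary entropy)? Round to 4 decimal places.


Prior entropy = 0.9815
Posterior entropy = 0.8113
Information gain = 0.9815 - 0.8113 = 0.1702

0.1702


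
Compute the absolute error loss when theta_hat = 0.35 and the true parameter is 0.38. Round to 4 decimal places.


L = |theta_hat - theta_true|
= |0.35 - 0.38| = 0.03

0.03


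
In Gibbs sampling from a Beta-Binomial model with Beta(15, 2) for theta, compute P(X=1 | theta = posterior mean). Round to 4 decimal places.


Posterior mean = alpha/(alpha+beta) = 15/17 = 0.8824
P(X=1|theta=mean) = theta = 0.8824

0.8824


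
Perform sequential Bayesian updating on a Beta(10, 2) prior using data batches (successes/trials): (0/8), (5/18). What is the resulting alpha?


Accumulate successes: 5
Posterior alpha = prior alpha + sum of successes
= 10 + 5 = 15

15


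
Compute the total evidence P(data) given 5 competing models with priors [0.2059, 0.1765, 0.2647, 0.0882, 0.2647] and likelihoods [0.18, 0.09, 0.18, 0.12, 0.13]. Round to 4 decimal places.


Marginal likelihood = sum P(model_i) * P(data|model_i)
Model 1: 0.2059 * 0.18 = 0.0371
Model 2: 0.1765 * 0.09 = 0.0159
Model 3: 0.2647 * 0.18 = 0.0476
Model 4: 0.0882 * 0.12 = 0.0106
Model 5: 0.2647 * 0.13 = 0.0344
Total = 0.1456

0.1456


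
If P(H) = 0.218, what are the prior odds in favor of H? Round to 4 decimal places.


Prior odds = P(H) / (1 - P(H))
= 0.218 / 0.782
= 0.2788

0.2788


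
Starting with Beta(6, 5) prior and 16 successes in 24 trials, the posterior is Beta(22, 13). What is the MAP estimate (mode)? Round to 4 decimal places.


The mode of Beta(a, b) when a > 1 and b > 1 is (a-1)/(a+b-2)
= (22 - 1) / (22 + 13 - 2)
= 21 / 33
= 0.6364

0.6364


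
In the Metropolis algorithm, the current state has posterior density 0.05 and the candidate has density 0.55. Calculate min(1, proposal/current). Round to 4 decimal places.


Ratio = 0.55/0.05 = 11.0
Acceptance probability = min(1, 11.0)
= 1.0

1.0


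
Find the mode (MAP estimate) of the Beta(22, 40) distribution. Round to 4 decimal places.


For Beta(a,b) with a,b > 1:
Mode = (a-1)/(a+b-2) = (22-1)/(62-2)
= 21/60 = 0.35

0.35


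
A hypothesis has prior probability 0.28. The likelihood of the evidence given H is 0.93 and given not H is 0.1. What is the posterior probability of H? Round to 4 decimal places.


Using Bayes' theorem:
P(E) = 0.28 * 0.93 + 0.72 * 0.1
P(E) = 0.3324
P(H|E) = (0.28 * 0.93) / 0.3324 = 0.7834

0.7834


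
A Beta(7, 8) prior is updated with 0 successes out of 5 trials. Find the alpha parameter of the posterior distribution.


In the Beta-Binomial conjugate update:
alpha_post = alpha_prior + successes
= 7 + 0
= 7

7


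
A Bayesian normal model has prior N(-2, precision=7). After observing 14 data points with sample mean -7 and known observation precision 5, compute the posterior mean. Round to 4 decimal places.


Posterior mean = (prior_precision * prior_mean + n * data_precision * data_mean) / (prior_precision + n * data_precision)
Numerator = 7*-2 + 14*5*-7 = -504
Denominator = 7 + 14*5 = 77
Posterior mean = -6.5455

-6.5455


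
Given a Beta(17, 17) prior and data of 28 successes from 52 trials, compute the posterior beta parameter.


Number of failures = 52 - 28 = 24
Posterior beta = 17 + 24 = 41

41


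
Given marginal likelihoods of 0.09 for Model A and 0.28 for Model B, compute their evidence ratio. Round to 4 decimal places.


Ratio = ML(A) / ML(B) = 0.09/0.28
= 0.3214

0.3214


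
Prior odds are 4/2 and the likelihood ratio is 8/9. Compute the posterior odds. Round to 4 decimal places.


Posterior odds = prior odds * likelihood ratio
= (4/2) * (8/9)
= 32 / 18
= 1.7778

1.7778


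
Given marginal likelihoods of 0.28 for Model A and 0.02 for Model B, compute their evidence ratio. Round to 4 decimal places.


Ratio = ML(A) / ML(B) = 0.28/0.02
= 14.0

14.0


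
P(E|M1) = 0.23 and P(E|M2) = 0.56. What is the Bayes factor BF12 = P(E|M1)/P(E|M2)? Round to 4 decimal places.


Bayes factor BF12 = P(E|M1) / P(E|M2)
= 0.23 / 0.56
= 0.4107

0.4107


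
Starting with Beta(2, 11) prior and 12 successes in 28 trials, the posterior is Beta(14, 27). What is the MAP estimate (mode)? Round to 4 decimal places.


The mode of Beta(a, b) when a > 1 and b > 1 is (a-1)/(a+b-2)
= (14 - 1) / (14 + 27 - 2)
= 13 / 39
= 0.3333

0.3333


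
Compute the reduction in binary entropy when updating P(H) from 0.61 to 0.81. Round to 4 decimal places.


H_before = -p*log2(p) - (1-p)*log2(1-p) for p=0.61: 0.9648
H_after for p=0.81: 0.7015
Reduction = 0.9648 - 0.7015 = 0.2633

0.2633


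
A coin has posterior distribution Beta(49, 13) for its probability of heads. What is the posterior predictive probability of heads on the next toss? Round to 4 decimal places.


Posterior predictive = E[theta] = alpha/(alpha+beta)
= 49/62
= 0.7903

0.7903


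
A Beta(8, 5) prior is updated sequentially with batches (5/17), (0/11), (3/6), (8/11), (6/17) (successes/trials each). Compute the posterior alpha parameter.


Sequential conjugate updating is equivalent to a single batch update.
Total successes across all batches = 22
alpha_posterior = alpha_prior + total_successes = 8 + 22
= 30

30


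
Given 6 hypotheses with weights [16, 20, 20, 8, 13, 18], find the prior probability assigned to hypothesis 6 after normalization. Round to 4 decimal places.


To normalize, divide each weight by the sum of all weights.
Sum = 95
Prior(H6) = 18/95 = 0.1895

0.1895


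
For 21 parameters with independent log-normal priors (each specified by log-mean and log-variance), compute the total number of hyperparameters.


A log-normal prior has 2 hyperparameters per parameter.
Total = 21 * 2 = 42

42


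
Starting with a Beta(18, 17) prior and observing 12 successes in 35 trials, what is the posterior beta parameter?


Posterior beta = prior beta + failures
Failures = 35 - 12 = 23
beta_post = 17 + 23 = 40

40


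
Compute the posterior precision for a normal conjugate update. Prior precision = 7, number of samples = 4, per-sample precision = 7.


tau_post = tau_0 + n * tau
= 7 + 4 * 7 = 35

35


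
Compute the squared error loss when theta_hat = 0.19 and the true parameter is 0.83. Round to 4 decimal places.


L = (theta_hat - theta_true)^2
= (0.19 - 0.83)^2
= -0.64^2 = 0.4096

0.4096


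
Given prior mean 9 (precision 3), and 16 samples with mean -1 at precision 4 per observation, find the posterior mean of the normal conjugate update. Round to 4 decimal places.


The posterior mean is a precision-weighted average of prior and data.
Post. prec. = 3 + 64 = 67
Post. mean = (27 + -64)/67 = -37/67 = -0.5522

-0.5522


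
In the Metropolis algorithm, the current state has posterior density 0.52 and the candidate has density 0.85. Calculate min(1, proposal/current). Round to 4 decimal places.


Ratio = 0.85/0.52 = 1.6346
Acceptance probability = min(1, 1.6346)
= 1.0

1.0


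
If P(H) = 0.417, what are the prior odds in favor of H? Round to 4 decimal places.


Prior odds = P(H) / (1 - P(H))
= 0.417 / 0.583
= 0.7153

0.7153


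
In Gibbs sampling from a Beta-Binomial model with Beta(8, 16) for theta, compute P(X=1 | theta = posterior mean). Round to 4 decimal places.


Posterior mean = alpha/(alpha+beta) = 8/24 = 0.3333
P(X=1|theta=mean) = theta = 0.3333

0.3333


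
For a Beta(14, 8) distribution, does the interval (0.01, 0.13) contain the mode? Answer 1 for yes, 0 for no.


Mode of Beta(a,b) = (a-1)/(a+b-2)
= (14-1)/(14+8-2) = 0.65
Check: 0.01 <= 0.65 <= 0.13?
Result: 0

0


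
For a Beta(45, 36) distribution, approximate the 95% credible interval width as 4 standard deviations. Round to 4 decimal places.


Variance of Beta(a,b) = ab / ((a+b)^2 * (a+b+1))
= 45*36 / ((81)^2 * 82)
= 0.003
SD = sqrt(0.003) = 0.0549
Width = 4 * SD = 0.2195

0.2195


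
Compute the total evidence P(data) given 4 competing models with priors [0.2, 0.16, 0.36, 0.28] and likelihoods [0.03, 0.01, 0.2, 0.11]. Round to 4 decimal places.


Marginal likelihood = sum P(model_i) * P(data|model_i)
Model 1: 0.2 * 0.03 = 0.006
Model 2: 0.16 * 0.01 = 0.0016
Model 3: 0.36 * 0.2 = 0.072
Model 4: 0.28 * 0.11 = 0.0308
Total = 0.1104

0.1104


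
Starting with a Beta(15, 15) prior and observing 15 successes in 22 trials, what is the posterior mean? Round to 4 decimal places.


Posterior parameters: alpha = 15 + 15 = 30
beta = 15 + 7 = 22
Posterior mean = alpha / (alpha + beta) = 30 / 52
= 0.5769

0.5769


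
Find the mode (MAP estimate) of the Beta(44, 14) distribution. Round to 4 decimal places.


For Beta(a,b) with a,b > 1:
Mode = (a-1)/(a+b-2) = (44-1)/(58-2)
= 43/56 = 0.7679

0.7679


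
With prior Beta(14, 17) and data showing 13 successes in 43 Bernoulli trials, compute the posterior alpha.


Conjugate update: alpha_posterior = alpha_prior + k
= 14 + 13 = 27

27


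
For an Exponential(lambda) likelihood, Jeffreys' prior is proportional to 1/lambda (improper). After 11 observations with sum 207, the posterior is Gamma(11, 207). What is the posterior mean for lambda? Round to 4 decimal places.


Posterior = Gamma(n, sum_x) = Gamma(11, 207)
Posterior mean = shape/rate = 11/207
= 0.0531

0.0531


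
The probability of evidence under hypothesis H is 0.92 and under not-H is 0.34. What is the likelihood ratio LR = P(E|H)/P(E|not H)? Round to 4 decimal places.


LR = 0.92 / 0.34
= 2.7059

2.7059


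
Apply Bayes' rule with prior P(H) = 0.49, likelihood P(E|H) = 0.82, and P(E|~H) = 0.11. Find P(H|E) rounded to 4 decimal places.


Step 1: Compute marginal P(E) = P(E|H)P(H) + P(E|~H)P(~H)
= 0.82*0.49 + 0.11*0.51 = 0.4579
Step 2: P(H|E) = P(E|H)P(H)/P(E) = 0.4018/0.4579
= 0.8775

0.8775


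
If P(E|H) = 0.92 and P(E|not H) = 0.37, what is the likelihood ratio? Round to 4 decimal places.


Likelihood ratio = P(E|H) / P(E|not H)
= 0.92 / 0.37
= 2.4865

2.4865


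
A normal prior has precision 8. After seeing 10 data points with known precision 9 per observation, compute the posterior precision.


In the conjugate normal model, precisions add:
tau_posterior = tau_prior + n * tau_data
= 8 + 10*9 = 98

98


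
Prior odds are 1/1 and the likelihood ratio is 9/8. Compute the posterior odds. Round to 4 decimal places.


Posterior odds = prior odds * likelihood ratio
= (1/1) * (9/8)
= 9 / 8
= 1.125

1.125


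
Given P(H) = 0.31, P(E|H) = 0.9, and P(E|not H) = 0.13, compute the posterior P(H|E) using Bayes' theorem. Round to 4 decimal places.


By Bayes' theorem: P(H|E) = P(E|H)*P(H) / P(E)
P(E) = P(E|H)*P(H) + P(E|not H)*P(not H)
P(E) = 0.9*0.31 + 0.13*0.69 = 0.3687
P(H|E) = 0.9*0.31 / 0.3687 = 0.7567

0.7567


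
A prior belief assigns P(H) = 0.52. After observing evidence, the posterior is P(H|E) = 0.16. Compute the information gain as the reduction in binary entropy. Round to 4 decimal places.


H(prior) = -0.52*log2(0.52) - 0.48*log2(0.48)
= 0.9988
H(post) = -0.16*log2(0.16) - 0.84*log2(0.84)
= 0.6343
IG = 0.9988 - 0.6343 = 0.3645

0.3645


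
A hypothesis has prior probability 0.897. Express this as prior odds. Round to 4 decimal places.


Odds = P(H) / P(not H) = 0.897 / 0.103
= 8.7087

8.7087


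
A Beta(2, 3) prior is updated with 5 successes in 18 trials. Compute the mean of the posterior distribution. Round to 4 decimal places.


After update: Beta(7, 16)
Mean = 7 / (7 + 16) = 7 / 23
= 0.3043

0.3043


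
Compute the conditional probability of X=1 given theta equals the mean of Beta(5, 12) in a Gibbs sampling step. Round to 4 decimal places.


Mean of Beta(5, 12) = 0.2941
P(X=1 | theta=0.2941) = 0.2941

0.2941


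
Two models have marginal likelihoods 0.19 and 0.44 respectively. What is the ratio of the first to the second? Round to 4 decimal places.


Evidence ratio = 0.19 / 0.44
= 0.4318

0.4318


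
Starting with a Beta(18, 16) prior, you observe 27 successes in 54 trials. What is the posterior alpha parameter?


For a Beta-Binomial conjugate model:
Posterior alpha = prior alpha + number of successes
= 18 + 27 = 45

45


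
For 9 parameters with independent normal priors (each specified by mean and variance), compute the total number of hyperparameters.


A normal prior has 2 hyperparameters per parameter.
Total = 9 * 2 = 18

18


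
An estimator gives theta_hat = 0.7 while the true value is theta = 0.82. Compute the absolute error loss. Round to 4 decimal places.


The absolute error loss is |theta_hat - theta|
= |0.7 - 0.82|
= 0.12

0.12


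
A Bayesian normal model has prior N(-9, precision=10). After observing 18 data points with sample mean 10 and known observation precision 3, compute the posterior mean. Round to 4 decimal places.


Posterior mean = (prior_precision * prior_mean + n * data_precision * data_mean) / (prior_precision + n * data_precision)
Numerator = 10*-9 + 18*3*10 = 450
Denominator = 10 + 18*3 = 64
Posterior mean = 7.0312

7.0312


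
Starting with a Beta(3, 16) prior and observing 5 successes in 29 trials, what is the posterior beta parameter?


Posterior beta = prior beta + failures
Failures = 29 - 5 = 24
beta_post = 16 + 24 = 40

40


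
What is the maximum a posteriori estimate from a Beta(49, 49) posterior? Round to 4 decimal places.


The MAP estimate equals the mode of the distribution.
Mode of Beta(a,b) = (a-1)/(a+b-2)
= 48/96
= 0.5

0.5


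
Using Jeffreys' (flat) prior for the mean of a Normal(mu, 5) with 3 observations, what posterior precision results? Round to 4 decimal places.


Flat prior means prior precision is 0.
Posterior precision = n / sigma^2 = 3/5 = 0.6

0.6


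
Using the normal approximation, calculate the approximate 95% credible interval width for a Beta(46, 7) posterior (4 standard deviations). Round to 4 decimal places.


Var(Beta) = 46*7/(53^2 * 54) = 0.0021
SD = 0.0461
Width ~ 4*SD = 0.1843

0.1843


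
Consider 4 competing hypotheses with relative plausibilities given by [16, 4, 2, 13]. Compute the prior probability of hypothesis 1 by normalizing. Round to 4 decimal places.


Sum of weights = 16 + 4 + 2 + 13 = 35
Normalized prior for H1 = 16 / 35
= 0.4571

0.4571


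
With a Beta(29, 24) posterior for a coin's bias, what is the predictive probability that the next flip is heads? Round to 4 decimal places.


The predictive probability equals the posterior mean.
P(next = heads) = alpha / (alpha + beta)
= 29 / 53 = 0.5472

0.5472


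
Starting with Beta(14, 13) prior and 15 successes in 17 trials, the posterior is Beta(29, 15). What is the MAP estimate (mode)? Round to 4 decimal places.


The mode of Beta(a, b) when a > 1 and b > 1 is (a-1)/(a+b-2)
= (29 - 1) / (29 + 15 - 2)
= 28 / 42
= 0.6667

0.6667


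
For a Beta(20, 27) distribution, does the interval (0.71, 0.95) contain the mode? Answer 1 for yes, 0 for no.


Mode of Beta(a,b) = (a-1)/(a+b-2)
= (20-1)/(20+27-2) = 0.4222
Check: 0.71 <= 0.4222 <= 0.95?
Result: 0

0


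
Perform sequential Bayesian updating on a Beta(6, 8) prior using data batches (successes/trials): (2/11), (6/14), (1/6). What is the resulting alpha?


Accumulate successes: 9
Posterior alpha = prior alpha + sum of successes
= 6 + 9 = 15

15


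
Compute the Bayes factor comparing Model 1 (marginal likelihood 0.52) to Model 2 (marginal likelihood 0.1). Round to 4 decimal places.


BF12 = marginal likelihood of M1 / marginal likelihood of M2
= 0.52/0.1
= 5.2

5.2


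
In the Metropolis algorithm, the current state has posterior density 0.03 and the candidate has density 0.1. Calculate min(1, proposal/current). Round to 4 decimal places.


Ratio = 0.1/0.03 = 3.3333
Acceptance probability = min(1, 3.3333)
= 1.0

1.0


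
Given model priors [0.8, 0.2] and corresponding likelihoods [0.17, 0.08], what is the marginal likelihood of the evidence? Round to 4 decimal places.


P(E) = sum_i P(M_i) P(E|M_i)
= 0.136 + 0.016
= 0.152

0.152


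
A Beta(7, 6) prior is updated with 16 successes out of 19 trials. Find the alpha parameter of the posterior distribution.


In the Beta-Binomial conjugate update:
alpha_post = alpha_prior + successes
= 7 + 16
= 23

23


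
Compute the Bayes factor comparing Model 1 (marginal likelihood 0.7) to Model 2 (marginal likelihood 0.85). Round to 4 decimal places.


BF12 = marginal likelihood of M1 / marginal likelihood of M2
= 0.7/0.85
= 0.8235

0.8235


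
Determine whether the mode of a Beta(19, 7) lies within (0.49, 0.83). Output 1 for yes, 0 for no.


First find the mode: (a-1)/(a+b-2) = 0.75
Is 0.75 in (0.49, 0.83)? 1

1


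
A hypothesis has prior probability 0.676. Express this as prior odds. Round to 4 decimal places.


Odds = P(H) / P(not H) = 0.676 / 0.324
= 2.0864

2.0864


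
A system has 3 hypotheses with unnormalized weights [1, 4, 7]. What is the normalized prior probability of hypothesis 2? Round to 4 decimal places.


The normalized prior is the weight divided by the total.
Total weight = 12
P(H2) = 4 / 12 = 0.3333

0.3333


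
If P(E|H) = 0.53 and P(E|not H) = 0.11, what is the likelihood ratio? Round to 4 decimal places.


Likelihood ratio = P(E|H) / P(E|not H)
= 0.53 / 0.11
= 4.8182

4.8182


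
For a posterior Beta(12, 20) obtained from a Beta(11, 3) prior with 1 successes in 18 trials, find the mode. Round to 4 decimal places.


Mode = (alpha - 1) / (alpha + beta - 2)
= 11 / 30
= 0.3667

0.3667


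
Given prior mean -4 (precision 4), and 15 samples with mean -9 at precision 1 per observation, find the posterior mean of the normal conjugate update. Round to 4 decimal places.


The posterior mean is a precision-weighted average of prior and data.
Post. prec. = 4 + 15 = 19
Post. mean = (-16 + -135)/19 = -151/19 = -7.9474

-7.9474


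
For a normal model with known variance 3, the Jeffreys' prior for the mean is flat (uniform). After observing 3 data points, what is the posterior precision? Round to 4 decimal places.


Jeffreys' prior for normal mean (known variance) is flat.
Prior precision = 0.
Posterior precision = prior_prec + n/sigma^2 = 0 + 3/3
= 1.0

1.0


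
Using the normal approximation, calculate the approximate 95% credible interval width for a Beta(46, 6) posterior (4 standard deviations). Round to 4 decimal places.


Var(Beta) = 46*6/(52^2 * 53) = 0.0019
SD = 0.0439
Width ~ 4*SD = 0.1755

0.1755


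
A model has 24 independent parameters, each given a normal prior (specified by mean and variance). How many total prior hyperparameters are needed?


Each normal prior needs 2 hyperparameters (mean and variance).
Total = 2 * 24 = 48

48


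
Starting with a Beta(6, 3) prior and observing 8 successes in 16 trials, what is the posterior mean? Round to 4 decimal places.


Posterior parameters: alpha = 6 + 8 = 14
beta = 3 + 8 = 11
Posterior mean = alpha / (alpha + beta) = 14 / 25
= 0.56

0.56


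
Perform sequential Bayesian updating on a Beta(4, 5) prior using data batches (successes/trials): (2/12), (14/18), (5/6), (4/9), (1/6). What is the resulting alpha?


Accumulate successes: 26
Posterior alpha = prior alpha + sum of successes
= 4 + 26 = 30

30


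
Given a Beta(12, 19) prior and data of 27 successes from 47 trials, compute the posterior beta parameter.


Number of failures = 47 - 27 = 20
Posterior beta = 19 + 20 = 39

39


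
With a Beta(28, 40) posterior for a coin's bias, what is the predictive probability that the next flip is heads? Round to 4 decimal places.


The predictive probability equals the posterior mean.
P(next = heads) = alpha / (alpha + beta)
= 28 / 68 = 0.4118

0.4118


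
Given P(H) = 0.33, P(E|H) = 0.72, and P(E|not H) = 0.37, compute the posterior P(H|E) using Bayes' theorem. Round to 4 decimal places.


By Bayes' theorem: P(H|E) = P(E|H)*P(H) / P(E)
P(E) = P(E|H)*P(H) + P(E|not H)*P(not H)
P(E) = 0.72*0.33 + 0.37*0.67 = 0.4855
P(H|E) = 0.72*0.33 / 0.4855 = 0.4894

0.4894


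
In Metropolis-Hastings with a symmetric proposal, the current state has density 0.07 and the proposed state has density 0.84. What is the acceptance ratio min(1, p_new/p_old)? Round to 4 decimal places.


Ratio = p_new / p_old = 0.84 / 0.07 = 12.0
Acceptance = min(1, 12.0) = 1.0

1.0


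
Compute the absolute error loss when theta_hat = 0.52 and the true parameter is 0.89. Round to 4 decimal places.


L = |theta_hat - theta_true|
= |0.52 - 0.89| = 0.37

0.37


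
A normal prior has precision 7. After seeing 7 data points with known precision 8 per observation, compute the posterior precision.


In the conjugate normal model, precisions add:
tau_posterior = tau_prior + n * tau_data
= 7 + 7*8 = 63

63


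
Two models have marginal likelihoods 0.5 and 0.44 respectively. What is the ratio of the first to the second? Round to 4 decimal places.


Evidence ratio = 0.5 / 0.44
= 1.1364

1.1364


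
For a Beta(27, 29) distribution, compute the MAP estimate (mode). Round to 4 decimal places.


MAP = mode = (a-1)/(a+b-2)
= (27-1)/(27+29-2)
= 26/54 = 0.4815

0.4815


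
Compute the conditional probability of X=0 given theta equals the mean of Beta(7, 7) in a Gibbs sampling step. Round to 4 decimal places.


Mean of Beta(7, 7) = 0.5
P(X=0 | theta=0.5) = 0.5

0.5


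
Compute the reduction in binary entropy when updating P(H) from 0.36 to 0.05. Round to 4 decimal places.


H_before = -p*log2(p) - (1-p)*log2(1-p) for p=0.36: 0.9427
H_after for p=0.05: 0.2864
Reduction = 0.9427 - 0.2864 = 0.6563

0.6563


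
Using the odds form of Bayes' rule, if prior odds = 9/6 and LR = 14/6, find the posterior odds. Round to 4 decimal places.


Bayes' rule in odds form: posterior odds = prior odds * LR
= (9 * 14) / (6 * 6)
= 126/36 = 3.5

3.5


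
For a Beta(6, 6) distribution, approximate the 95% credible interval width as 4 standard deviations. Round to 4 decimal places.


Variance of Beta(a,b) = ab / ((a+b)^2 * (a+b+1))
= 6*6 / ((12)^2 * 13)
= 0.0192
SD = sqrt(0.0192) = 0.1387
Width = 4 * SD = 0.5547

0.5547


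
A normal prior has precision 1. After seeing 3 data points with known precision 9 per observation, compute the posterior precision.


In the conjugate normal model, precisions add:
tau_posterior = tau_prior + n * tau_data
= 1 + 3*9 = 28

28


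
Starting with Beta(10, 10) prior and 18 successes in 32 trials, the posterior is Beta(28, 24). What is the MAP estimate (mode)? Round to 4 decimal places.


The mode of Beta(a, b) when a > 1 and b > 1 is (a-1)/(a+b-2)
= (28 - 1) / (28 + 24 - 2)
= 27 / 50
= 0.54

0.54


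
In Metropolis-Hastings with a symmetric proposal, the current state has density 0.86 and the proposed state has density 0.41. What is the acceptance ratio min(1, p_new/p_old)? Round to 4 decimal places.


Ratio = p_new / p_old = 0.41 / 0.86 = 0.4767
Acceptance = min(1, 0.4767) = 0.4767

0.4767


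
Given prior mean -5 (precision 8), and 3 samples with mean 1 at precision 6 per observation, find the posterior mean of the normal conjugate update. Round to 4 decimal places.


The posterior mean is a precision-weighted average of prior and data.
Post. prec. = 8 + 18 = 26
Post. mean = (-40 + 18)/26 = -22/26 = -0.8462

-0.8462


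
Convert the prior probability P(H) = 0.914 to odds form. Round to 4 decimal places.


P(not H) = 1 - 0.914 = 0.086
Odds = 0.914 / 0.086 = 10.6279

10.6279


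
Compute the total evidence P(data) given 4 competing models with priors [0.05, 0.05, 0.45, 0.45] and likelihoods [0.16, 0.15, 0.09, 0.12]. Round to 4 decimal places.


Marginal likelihood = sum P(model_i) * P(data|model_i)
Model 1: 0.05 * 0.16 = 0.008
Model 2: 0.05 * 0.15 = 0.0075
Model 3: 0.45 * 0.09 = 0.0405
Model 4: 0.45 * 0.12 = 0.054
Total = 0.11

0.11


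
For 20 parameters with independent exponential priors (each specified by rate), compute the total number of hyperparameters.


A exponential prior has 1 hyperparameter per parameter.
Total = 20 * 1 = 20

20


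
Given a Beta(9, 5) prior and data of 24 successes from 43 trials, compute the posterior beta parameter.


Number of failures = 43 - 24 = 19
Posterior beta = 5 + 19 = 24

24


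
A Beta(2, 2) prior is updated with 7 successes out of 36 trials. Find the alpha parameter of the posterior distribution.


In the Beta-Binomial conjugate update:
alpha_post = alpha_prior + successes
= 2 + 7
= 9

9


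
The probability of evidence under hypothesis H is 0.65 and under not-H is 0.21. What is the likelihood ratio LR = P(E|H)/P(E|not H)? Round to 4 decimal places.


LR = 0.65 / 0.21
= 3.0952

3.0952


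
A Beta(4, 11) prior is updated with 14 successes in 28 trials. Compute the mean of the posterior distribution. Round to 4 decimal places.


After update: Beta(18, 25)
Mean = 18 / (18 + 25) = 18 / 43
= 0.4186

0.4186


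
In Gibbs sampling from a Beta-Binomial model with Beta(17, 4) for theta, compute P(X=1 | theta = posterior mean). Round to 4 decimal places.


Posterior mean = alpha/(alpha+beta) = 17/21 = 0.8095
P(X=1|theta=mean) = theta = 0.8095

0.8095


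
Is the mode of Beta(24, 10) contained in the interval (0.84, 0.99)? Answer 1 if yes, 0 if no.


Mode = (a-1)/(a+b-2) = 23/32 = 0.7188
Interval: (0.84, 0.99)
Contains mode? 0

0


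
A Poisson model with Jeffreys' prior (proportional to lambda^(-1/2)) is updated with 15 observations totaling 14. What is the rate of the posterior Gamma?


Posterior = Gamma(0.5 + S, n)
= Gamma(0.5 + 14, 15)
Posterior rate = 0 + n = 15

15.0


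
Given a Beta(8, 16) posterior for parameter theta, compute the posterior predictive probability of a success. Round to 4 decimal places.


For a Beta-Bernoulli model, the predictive probability is the mean:
P(success) = 8/(8+16) = 8/24 = 0.3333

0.3333


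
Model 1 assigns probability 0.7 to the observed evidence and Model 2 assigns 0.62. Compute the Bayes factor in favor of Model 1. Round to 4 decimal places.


BF = P(data|M1) / P(data|M2)
= 0.7 / 0.62 = 1.129

1.129


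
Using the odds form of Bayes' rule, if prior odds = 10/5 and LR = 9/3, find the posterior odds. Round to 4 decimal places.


Bayes' rule in odds form: posterior odds = prior odds * LR
= (10 * 9) / (5 * 3)
= 90/15 = 6.0

6.0


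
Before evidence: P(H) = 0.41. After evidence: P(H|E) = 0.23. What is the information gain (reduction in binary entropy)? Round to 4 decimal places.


Prior entropy = 0.9765
Posterior entropy = 0.778
Information gain = 0.9765 - 0.778 = 0.1985

0.1985


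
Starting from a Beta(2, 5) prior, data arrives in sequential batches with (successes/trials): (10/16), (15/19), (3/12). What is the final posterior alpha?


In sequential Bayesian updating, we sum all successes.
Total successes = 28
Final alpha = 2 + 28 = 30

30


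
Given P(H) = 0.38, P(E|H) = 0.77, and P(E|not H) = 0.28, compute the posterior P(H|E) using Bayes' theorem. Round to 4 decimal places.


By Bayes' theorem: P(H|E) = P(E|H)*P(H) / P(E)
P(E) = P(E|H)*P(H) + P(E|not H)*P(not H)
P(E) = 0.77*0.38 + 0.28*0.62 = 0.4662
P(H|E) = 0.77*0.38 / 0.4662 = 0.6276

0.6276


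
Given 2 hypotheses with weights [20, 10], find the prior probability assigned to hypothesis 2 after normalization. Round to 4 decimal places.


To normalize, divide each weight by the sum of all weights.
Sum = 30
Prior(H2) = 10/30 = 0.3333

0.3333


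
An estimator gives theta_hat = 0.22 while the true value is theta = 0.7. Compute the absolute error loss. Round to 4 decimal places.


The absolute error loss is |theta_hat - theta|
= |0.22 - 0.7|
= 0.48

0.48


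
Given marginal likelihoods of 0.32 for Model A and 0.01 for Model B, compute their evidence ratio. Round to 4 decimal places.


Ratio = ML(A) / ML(B) = 0.32/0.01
= 32.0

32.0


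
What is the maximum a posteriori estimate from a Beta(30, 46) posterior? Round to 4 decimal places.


The MAP estimate equals the mode of the distribution.
Mode of Beta(a,b) = (a-1)/(a+b-2)
= 29/74
= 0.3919

0.3919


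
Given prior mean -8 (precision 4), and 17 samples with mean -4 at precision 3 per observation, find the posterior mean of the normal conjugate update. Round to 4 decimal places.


The posterior mean is a precision-weighted average of prior and data.
Post. prec. = 4 + 51 = 55
Post. mean = (-32 + -204)/55 = -236/55 = -4.2909

-4.2909


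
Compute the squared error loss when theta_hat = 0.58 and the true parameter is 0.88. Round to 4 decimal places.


L = (theta_hat - theta_true)^2
= (0.58 - 0.88)^2
= -0.3^2 = 0.09

0.09


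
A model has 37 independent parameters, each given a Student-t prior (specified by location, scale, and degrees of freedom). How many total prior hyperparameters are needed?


Each Student-t prior needs 3 hyperparameters (location, scale, and degrees of freedom).
Total = 3 * 37 = 111

111


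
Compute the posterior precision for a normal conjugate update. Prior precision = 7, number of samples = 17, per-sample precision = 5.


tau_post = tau_0 + n * tau
= 7 + 17 * 5 = 92

92


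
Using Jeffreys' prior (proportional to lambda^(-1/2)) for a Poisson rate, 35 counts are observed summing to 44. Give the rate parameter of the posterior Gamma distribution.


Conjugate update: Gamma(prior_shape + S, prior_rate + n).
Prior shape = 0.5, prior rate = 0.
Posterior rate = 0 + n = 35

35.0


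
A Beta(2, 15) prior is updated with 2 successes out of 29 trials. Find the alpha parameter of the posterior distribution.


In the Beta-Binomial conjugate update:
alpha_post = alpha_prior + successes
= 2 + 2
= 4

4


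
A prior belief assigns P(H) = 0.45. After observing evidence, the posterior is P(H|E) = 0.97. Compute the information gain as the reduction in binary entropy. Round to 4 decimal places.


H(prior) = -0.45*log2(0.45) - 0.55*log2(0.55)
= 0.9928
H(post) = -0.97*log2(0.97) - 0.03*log2(0.03)
= 0.1944
IG = 0.9928 - 0.1944 = 0.7984

0.7984


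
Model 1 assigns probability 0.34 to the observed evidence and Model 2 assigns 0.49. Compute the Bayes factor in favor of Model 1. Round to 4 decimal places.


BF = P(data|M1) / P(data|M2)
= 0.34 / 0.49 = 0.6939

0.6939


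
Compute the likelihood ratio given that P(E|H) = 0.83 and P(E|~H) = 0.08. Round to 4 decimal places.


LR = P(E|H) / P(E|~H)
= 0.83 / 0.08 = 10.375

10.375


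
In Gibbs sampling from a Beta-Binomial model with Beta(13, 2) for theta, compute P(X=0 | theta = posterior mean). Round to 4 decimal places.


Posterior mean = alpha/(alpha+beta) = 13/15 = 0.8667
P(X=0|theta=mean) = 1 - theta = 0.1333

0.1333


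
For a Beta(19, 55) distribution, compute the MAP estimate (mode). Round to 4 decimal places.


MAP = mode = (a-1)/(a+b-2)
= (19-1)/(19+55-2)
= 18/72 = 0.25

0.25


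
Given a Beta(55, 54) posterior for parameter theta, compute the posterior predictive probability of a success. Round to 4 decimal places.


For a Beta-Bernoulli model, the predictive probability is the mean:
P(success) = 55/(55+54) = 55/109 = 0.5046

0.5046


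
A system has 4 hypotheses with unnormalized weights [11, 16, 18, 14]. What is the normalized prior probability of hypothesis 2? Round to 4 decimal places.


The normalized prior is the weight divided by the total.
Total weight = 59
P(H2) = 16 / 59 = 0.2712

0.2712


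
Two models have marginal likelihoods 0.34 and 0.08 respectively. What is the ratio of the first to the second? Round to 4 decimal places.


Evidence ratio = 0.34 / 0.08
= 4.25

4.25


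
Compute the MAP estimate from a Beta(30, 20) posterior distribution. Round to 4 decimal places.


MAP = mode of Beta distribution
= (alpha - 1)/(alpha + beta - 2)
= (30-1)/(30+20-2)
= 29/48 = 0.6042

0.6042


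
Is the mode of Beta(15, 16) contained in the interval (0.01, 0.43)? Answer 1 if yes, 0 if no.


Mode = (a-1)/(a+b-2) = 14/29 = 0.4828
Interval: (0.01, 0.43)
Contains mode? 0

0


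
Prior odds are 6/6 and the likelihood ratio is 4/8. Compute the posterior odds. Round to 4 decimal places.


Posterior odds = prior odds * likelihood ratio
= (6/6) * (4/8)
= 24 / 48
= 0.5

0.5


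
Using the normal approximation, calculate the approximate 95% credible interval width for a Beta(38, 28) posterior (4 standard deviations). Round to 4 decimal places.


Var(Beta) = 38*28/(66^2 * 67) = 0.0036
SD = 0.0604
Width ~ 4*SD = 0.2415

0.2415


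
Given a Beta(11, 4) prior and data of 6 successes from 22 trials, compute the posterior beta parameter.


Number of failures = 22 - 6 = 16
Posterior beta = 4 + 16 = 20

20


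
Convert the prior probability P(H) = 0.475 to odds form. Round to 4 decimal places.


P(not H) = 1 - 0.475 = 0.525
Odds = 0.475 / 0.525 = 0.9048

0.9048


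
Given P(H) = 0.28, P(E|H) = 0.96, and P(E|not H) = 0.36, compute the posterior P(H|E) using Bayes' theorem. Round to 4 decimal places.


By Bayes' theorem: P(H|E) = P(E|H)*P(H) / P(E)
P(E) = P(E|H)*P(H) + P(E|not H)*P(not H)
P(E) = 0.96*0.28 + 0.36*0.72 = 0.528
P(H|E) = 0.96*0.28 / 0.528 = 0.5091

0.5091


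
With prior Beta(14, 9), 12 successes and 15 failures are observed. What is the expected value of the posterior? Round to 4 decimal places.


Posterior = Beta(26, 24)
E[theta] = alpha/(alpha+beta)
= 26/50 = 0.52

0.52


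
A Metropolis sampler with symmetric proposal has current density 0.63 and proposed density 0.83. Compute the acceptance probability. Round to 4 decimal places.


For symmetric proposals, acceptance = min(1, pi(x*)/pi(x))
= min(1, 0.83/0.63)
= min(1, 1.3175) = 1.0

1.0


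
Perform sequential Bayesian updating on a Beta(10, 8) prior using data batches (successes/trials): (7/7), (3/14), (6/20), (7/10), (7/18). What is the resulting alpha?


Accumulate successes: 30
Posterior alpha = prior alpha + sum of successes
= 10 + 30 = 40

40


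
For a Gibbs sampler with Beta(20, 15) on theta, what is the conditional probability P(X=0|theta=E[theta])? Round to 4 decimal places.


E[theta] = 20/(20+15) = 0.5714
P(X=0|theta) = 1 - theta = 0.4286

0.4286


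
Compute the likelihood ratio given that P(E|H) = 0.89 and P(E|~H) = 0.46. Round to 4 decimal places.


LR = P(E|H) / P(E|~H)
= 0.89 / 0.46 = 1.9348

1.9348


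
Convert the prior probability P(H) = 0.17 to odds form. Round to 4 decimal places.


P(not H) = 1 - 0.17 = 0.83
Odds = 0.17 / 0.83 = 0.2048

0.2048
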